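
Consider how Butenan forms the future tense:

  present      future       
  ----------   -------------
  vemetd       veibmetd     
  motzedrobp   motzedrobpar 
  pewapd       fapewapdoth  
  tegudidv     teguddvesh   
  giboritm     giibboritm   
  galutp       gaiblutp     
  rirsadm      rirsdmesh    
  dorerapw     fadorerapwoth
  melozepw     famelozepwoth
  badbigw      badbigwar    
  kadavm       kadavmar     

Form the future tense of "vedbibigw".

vedbibigwar

"vedbibigw" has second-to-last letter 'g'. The one such stem in the data (badbigw → badbigwar) adds -ar, so the same rule applies.
The other patterns: stems whose second-to-last letter is 't' insert -ib- after the first vowel; stems whose second-to-last letter is 'd' delete the last vowel and add -esh; stems whose second-to-last letter is 'p' add fa- … -oth around the stem.
So vedbibigw → vedbibigwar.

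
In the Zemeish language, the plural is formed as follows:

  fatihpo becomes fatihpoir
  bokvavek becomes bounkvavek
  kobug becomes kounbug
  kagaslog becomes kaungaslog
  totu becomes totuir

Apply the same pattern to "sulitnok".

totu and kobug both have last vowel 'u' yet inflect differently (totuir, kounbug), so the last vowel is not what conditions the rule; whether the stem ends in a vowel or a consonant is.
"sulitnok" ends in a consonant. The stems ending in a consonant (kobug → kounbug, bokvavek → bounkvavek, kagaslog → kaungaslog) insert -un- after the first vowel.
The other pattern: stems ending in a vowel add -ir.
So sulitnok → suunlitnok.

suunlitnok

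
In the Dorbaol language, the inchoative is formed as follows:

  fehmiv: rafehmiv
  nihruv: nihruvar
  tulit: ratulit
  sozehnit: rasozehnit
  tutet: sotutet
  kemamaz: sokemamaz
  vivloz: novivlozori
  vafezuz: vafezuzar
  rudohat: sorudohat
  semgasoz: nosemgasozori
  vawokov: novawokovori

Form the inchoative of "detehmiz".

nihruv and vawokov both end in -v yet inflect differently (nihruvar, novawokovori), so the final letter is not what conditions the rule; the last vowel is.
"detehmiz" has last vowel 'i'. The stems whose last vowel is 'i' (tulit → ratulit, sozehnit → rasozehnit, fehmiv → rafehmiv) add the prefix ra-.
The other patterns: stems whose last vowel is 'u' add -ar; stems whose last vowel is 'o' add no- … -ori around the stem; stems whose last vowel is 'a' or 'e' add the prefix so-.
So detehmiz → radetehmiz.

radetehmiz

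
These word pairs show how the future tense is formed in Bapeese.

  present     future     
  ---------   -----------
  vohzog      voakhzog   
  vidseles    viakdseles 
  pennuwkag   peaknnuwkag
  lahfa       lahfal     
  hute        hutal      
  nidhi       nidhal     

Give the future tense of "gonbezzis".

goaknbezzis

pennuwkag and lahfa both have last vowel 'a' yet inflect differently (peaknnuwkag, lahfal), so the last vowel is not what conditions the rule; whether the stem ends in a vowel or a consonant is.
"gonbezzis" ends in a consonant. The stems ending in a consonant (vohzog → voakhzog, vidseles → viakdseles, pennuwkag → peaknnuwkag) insert -ak- after the first vowel.
The other pattern: stems ending in a vowel drop the final letter and add -al.
So gonbezzis → goaknbezzis.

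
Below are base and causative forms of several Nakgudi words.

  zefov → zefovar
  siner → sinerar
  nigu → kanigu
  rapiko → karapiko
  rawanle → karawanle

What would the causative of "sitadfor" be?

sitadforar

rapiko and zefov both have last vowel 'o' yet inflect differently (karapiko, zefovar), so the last vowel is not what conditions the rule; whether the stem ends in a vowel or a consonant is.
"sitadfor" ends in a consonant. The stems ending in a consonant (zefov → zefovar, siner → sinerar) add -ar.
The other pattern: stems ending in a vowel add the prefix ka-.
So sitadfor → sitadforar.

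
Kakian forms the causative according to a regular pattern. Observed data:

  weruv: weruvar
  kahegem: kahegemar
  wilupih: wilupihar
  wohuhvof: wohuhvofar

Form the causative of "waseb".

wasebar

Every pair shown (weruv → weruvar, kahegem → kahegemar, wilupih → wilupihar, …) follows the same rule: add -ar.
So waseb → wasebar.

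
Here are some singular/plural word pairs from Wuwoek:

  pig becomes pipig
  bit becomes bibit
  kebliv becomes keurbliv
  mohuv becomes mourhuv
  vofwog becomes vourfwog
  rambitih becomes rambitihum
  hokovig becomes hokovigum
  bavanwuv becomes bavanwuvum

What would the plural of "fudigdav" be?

fudigdavum

pig and vofwog both end in -g yet inflect differently (pipig, vourfwog), so the final letter is not what conditions the rule; the number of vowels is.
"fudigdav" has 3 vowels. The stems with 3 vowels (rambitih → rambitihum, hokovig → hokovigum, bavanwuv → bavanwuvum) add -um.
The other patterns: stems with 1 vowel repeat the first consonant+vowel as a prefix; stems with 2 vowels insert -ur- after the first vowel.
So fudigdav → fudigdavum.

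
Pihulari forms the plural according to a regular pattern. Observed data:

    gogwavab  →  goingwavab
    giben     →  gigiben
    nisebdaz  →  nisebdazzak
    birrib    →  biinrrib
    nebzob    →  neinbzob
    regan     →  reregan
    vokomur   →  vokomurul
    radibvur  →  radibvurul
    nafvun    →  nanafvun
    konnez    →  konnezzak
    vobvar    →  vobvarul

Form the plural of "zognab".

gogwavab and nisebdaz both have last vowel 'a' yet inflect differently (goingwavab, nisebdazzak), so the last vowel is not what conditions the rule; the final letter is.
"zognab" ends in -b. The stems ending in -b (nebzob → neinbzob, gogwavab → goingwavab, birrib → biinrrib) insert -in- after the first vowel.
So zognab → zoingnab.

zoingnab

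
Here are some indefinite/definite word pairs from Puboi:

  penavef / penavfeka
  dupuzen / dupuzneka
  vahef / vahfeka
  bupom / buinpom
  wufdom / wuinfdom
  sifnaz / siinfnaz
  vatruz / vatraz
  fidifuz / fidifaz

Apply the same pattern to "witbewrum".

sifnaz and vatruz both end in -z yet inflect differently (siinfnaz, vatraz), so the final letter is not what conditions the rule; the last vowel is.
"witbewrum" has last vowel 'u'. The stems whose last vowel is 'u' (vatruz → vatraz, fidifuz → fidifaz) change the last vowel to 'a'.
The other patterns: stems whose last vowel is 'e' delete the last vowel and add -eka; stems whose last vowel is 'a' or 'o' insert -in- after the first vowel.
So witbewrum → witbewram.

witbewram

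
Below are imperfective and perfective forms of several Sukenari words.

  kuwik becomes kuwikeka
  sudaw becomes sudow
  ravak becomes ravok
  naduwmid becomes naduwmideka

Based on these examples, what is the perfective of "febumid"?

"febumid" has last vowel 'i'. The stems whose last vowel is 'i' (naduwmid → naduwmideka, kuwik → kuwikeka) add -eka.
The other pattern: stems whose last vowel is 'a' change the last vowel to 'o'.
So febumid → febumideka.

febumideka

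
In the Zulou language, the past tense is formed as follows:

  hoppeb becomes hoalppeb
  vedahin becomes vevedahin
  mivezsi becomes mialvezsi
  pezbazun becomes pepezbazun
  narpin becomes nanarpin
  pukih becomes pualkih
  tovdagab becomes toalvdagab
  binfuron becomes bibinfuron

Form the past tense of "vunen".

vuvunen

narpin and mivezsi both have last vowel 'i' yet inflect differently (nanarpin, mialvezsi), so the last vowel is not what conditions the rule; the final letter is.
"vunen" ends in -n. The stems ending in -n (pezbazun → pepezbazun, narpin → nanarpin, binfuron → bibinfuron) repeat the first consonant+vowel as a prefix.
So vunen → vuvunen.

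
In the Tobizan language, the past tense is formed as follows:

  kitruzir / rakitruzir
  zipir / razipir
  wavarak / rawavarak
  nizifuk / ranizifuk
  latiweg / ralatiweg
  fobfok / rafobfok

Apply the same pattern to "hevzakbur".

rahevzakbur

Every pair shown (kitruzir → rakitruzir, zipir → razipir, wavarak → rawavarak, …) follows the same rule: add the prefix ra-.
So hevzakbur → rahevzakbur.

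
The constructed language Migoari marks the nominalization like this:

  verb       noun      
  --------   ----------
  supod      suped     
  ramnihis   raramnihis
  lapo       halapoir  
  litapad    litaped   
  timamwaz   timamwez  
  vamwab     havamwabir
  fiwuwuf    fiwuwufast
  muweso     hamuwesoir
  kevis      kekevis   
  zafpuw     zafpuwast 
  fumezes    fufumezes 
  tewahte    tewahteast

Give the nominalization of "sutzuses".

susutzuses

"sutzuses" ends in -s. The stems ending in -s (fumezes → fufumezes, ramnihis → raramnihis, kevis → kekevis) repeat the first consonant+vowel as a prefix.
The other patterns: stems ending in -b or -o add ha- … -ir around the stem; stems ending in -d or -z change the last vowel to 'e'; stems ending in -e, -f or -w add -ast.
So sutzuses → susutzuses.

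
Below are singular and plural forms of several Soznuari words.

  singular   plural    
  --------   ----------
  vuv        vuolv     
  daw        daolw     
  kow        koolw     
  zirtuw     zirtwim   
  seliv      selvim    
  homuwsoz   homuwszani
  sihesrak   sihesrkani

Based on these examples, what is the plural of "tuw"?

daw and zirtuw both end in -w yet inflect differently (daolw, zirtwim), so the final letter is not what conditions the rule; the number of vowels is.
"tuw" has 1 vowel. The stems with 1 vowel (vuv → vuolv, daw → daolw, kow → koolw) insert -ol- after the first vowel.
So tuw → tuolw.

tuolw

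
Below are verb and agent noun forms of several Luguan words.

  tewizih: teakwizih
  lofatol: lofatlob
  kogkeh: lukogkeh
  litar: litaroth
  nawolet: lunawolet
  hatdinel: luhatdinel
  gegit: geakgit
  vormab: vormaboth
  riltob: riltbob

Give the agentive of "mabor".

tewizih and kogkeh both end in -h yet inflect differently (teakwizih, lukogkeh), so the final letter is not what conditions the rule; the last vowel is.
"mabor" has last vowel 'o'. The stems whose last vowel is 'o' (lofatol → lofatlob, riltob → riltbob) delete the last vowel and add -ob.
The other patterns: stems whose last vowel is 'i' insert -ak- after the first vowel; stems whose last vowel is 'e' add the prefix lu-; stems whose last vowel is 'a' add -oth.
So mabor → mabrob.

mabrob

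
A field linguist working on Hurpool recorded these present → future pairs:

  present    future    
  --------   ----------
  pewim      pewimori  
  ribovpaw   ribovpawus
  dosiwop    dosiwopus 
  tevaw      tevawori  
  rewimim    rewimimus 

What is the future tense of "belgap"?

belgapori

tevaw and ribovpaw both end in -w yet inflect differently (tevawori, ribovpawus), so the final letter is not what conditions the rule; the number of vowels is.
"belgap" has 2 vowels. The stems with 2 vowels (pewim → pewimori, tevaw → tevawori) add -ori.
So belgap → belgapori.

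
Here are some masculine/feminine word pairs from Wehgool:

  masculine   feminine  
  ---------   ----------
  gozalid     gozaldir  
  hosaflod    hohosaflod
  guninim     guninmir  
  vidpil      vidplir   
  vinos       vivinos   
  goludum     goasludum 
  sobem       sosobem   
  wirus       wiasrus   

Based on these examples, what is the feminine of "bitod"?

goludum and guninim both end in -m yet inflect differently (goasludum, guninmir), so the final letter is not what conditions the rule; the last vowel is.
"bitod" has last vowel 'o'. The stems whose last vowel is 'o' (vinos → vivinos, hosaflod → hohosaflod) repeat the first consonant+vowel as a prefix.
So bitod → bibitod.

bibitod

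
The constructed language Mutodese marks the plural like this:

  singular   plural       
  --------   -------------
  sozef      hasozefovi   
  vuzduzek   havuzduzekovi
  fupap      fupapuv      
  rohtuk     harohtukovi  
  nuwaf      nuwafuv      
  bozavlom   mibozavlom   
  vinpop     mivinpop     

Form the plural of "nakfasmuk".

hanakfasmukovi

sozef and nuwaf both end in -f yet inflect differently (hasozefovi, nuwafuv), so the final letter is not what conditions the rule; the last vowel is.
"nakfasmuk" has last vowel 'u'. The one such stem in the data (rohtuk → harohtukovi) adds ha- … -ovi around the stem, so the same rule applies.
The other patterns: stems whose last vowel is 'o' add the prefix mi-; stems whose last vowel is 'a' add -uv.
So nakfasmuk → hanakfasmukovi.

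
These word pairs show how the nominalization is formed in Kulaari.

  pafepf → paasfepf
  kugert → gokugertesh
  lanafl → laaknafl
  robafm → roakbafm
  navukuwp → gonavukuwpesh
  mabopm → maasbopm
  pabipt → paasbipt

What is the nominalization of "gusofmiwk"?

gogusofmiwkesh

robafm and mabopm both end in -m yet inflect differently (roakbafm, maasbopm), so the final letter is not what conditions the rule; the second-to-last letter is.
"gusofmiwk" has second-to-last letter 'w'. The one such stem in the data (navukuwp → gonavukuwpesh) adds go- … -esh around the stem, so the same rule applies.
The other patterns: stems whose second-to-last letter is 'f' insert -ak- after the first vowel; stems whose second-to-last letter is 'p' insert -as- after the first vowel.
So gusofmiwk → gogusofmiwkesh.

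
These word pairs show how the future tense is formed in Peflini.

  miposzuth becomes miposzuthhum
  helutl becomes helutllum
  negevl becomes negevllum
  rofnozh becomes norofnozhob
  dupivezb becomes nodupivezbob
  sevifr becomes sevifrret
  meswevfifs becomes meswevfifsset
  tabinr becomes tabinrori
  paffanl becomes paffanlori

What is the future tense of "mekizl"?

miposzuth and rofnozh both end in -h yet inflect differently (miposzuthhum, norofnozhob), so the final letter is not what conditions the rule; the second-to-last letter is.
"mekizl" has second-to-last letter 'z'. The stems whose second-to-last letter is 'z' (rofnozh → norofnozhob, dupivezb → nodupivezbob) add no- … -ob around the stem.
The other patterns: stems whose second-to-last letter is 't' or 'v' double the final consonant and add -um; stems whose second-to-last letter is 'f' double the final consonant and add -et; stems whose second-to-last letter is 'n' add -ori.
So mekizl → nomekizlob.

nomekizlob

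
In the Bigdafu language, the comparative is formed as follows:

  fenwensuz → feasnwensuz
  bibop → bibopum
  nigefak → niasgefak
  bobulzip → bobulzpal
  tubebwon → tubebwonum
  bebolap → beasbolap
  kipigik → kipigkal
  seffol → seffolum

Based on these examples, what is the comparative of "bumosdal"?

bobulzip and bibop both end in -p yet inflect differently (bobulzpal, bibopum), so the final letter is not what conditions the rule; the last vowel is.
"bumosdal" has last vowel 'a'. The stems whose last vowel is 'a' (bebolap → beasbolap, nigefak → niasgefak) insert -as- after the first vowel.
The other patterns: stems whose last vowel is 'i' delete the last vowel and add -al; stems whose last vowel is 'o' add -um.
So bumosdal → buasmosdal.

buasmosdal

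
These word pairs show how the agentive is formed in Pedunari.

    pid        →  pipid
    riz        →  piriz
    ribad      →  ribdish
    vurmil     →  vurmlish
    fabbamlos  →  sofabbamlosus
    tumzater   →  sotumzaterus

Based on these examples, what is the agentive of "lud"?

pilud

"lud" has 1 vowel. The stems with 1 vowel (pid → pipid, riz → piriz) add the prefix pi-.
The other patterns: stems with 2 vowels delete the last vowel and add -ish; stems with 3 vowels add so- … -us around the stem.
So lud → pilud.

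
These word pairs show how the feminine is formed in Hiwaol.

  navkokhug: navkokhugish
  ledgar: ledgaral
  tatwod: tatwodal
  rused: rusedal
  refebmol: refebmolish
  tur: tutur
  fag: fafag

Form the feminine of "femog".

"femog" has 2 vowels. The stems with 2 vowels (rused → rusedal, tatwod → tatwodal, ledgar → ledgaral) add -al.
The other patterns: stems with 1 vowel repeat the first consonant+vowel as a prefix; stems with 3 vowels add -ish.
So femog → femogal.

femogal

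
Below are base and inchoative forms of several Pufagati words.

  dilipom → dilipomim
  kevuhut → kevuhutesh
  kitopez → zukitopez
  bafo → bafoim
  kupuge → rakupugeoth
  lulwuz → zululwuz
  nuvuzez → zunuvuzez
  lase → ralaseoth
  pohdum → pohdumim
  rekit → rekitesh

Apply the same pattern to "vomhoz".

zuvomhoz

lulwuz and kevuhut both have last vowel 'u' yet inflect differently (zululwuz, kevuhutesh), so the last vowel is not what conditions the rule; the final letter is.
"vomhoz" ends in -z. The stems ending in -z (nuvuzez → zunuvuzez, lulwuz → zululwuz, kitopez → zukitopez) add the prefix zu-.
The other patterns: stems ending in -t add -esh; stems ending in -e add ra- … -oth around the stem; stems ending in -m or -o add -im.
So vomhoz → zuvomhoz.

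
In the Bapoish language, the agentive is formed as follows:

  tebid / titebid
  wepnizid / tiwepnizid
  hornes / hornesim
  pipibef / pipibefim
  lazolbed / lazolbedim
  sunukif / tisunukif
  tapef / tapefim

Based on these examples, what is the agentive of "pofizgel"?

lazolbed and wepnizid both end in -d yet inflect differently (lazolbedim, tiwepnizid), so the final letter is not what conditions the rule; the last vowel is.
"pofizgel" has last vowel 'e'. The stems whose last vowel is 'e' (pipibef → pipibefim, tapef → tapefim, lazolbed → lazolbedim) add -im.
The other pattern: stems whose last vowel is 'i' add the prefix ti-.
So pofizgel → pofizgelim.

pofizgelim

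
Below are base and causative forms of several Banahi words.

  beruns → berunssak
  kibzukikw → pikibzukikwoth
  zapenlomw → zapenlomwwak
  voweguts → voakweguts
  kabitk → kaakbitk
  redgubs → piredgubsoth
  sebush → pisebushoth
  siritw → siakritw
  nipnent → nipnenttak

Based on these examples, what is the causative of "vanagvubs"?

siritw and zapenlomw both end in -w yet inflect differently (siakritw, zapenlomwwak), so the final letter is not what conditions the rule; the second-to-last letter is.
"vanagvubs" has second-to-last letter 'b'. The one such stem in the data (redgubs → piredgubsoth) adds pi- … -oth around the stem, so the same rule applies.
So vanagvubs → pivanagvubsoth.

pivanagvubsoth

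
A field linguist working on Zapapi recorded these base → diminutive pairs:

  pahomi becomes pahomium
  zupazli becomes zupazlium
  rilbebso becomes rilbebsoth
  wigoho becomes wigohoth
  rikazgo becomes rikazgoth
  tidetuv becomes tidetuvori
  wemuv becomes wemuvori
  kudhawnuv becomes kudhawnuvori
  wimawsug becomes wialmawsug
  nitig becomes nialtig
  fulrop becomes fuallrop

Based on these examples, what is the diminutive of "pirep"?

"pirep" ends in -p. The one such stem in the data (fulrop → fuallrop) inserts -al- after the first vowel (as do wimawsug, nitig), so the same rule applies.
The other patterns: stems ending in -i add -um; stems ending in -o drop the final letter and add -oth; stems ending in -v add -ori.
So pirep → pialrep.

pialrep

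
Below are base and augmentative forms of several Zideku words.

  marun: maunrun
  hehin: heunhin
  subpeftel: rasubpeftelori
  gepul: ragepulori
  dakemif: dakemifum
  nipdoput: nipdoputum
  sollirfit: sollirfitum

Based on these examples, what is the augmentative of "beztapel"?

rabeztapelori

"beztapel" ends in -l. The stems ending in -l (subpeftel → rasubpeftelori, gepul → ragepulori) add ra- … -ori around the stem.
The other patterns: stems ending in -n insert -un- after the first vowel; stems ending in -f or -t add -um.
So beztapel → rabeztapelori.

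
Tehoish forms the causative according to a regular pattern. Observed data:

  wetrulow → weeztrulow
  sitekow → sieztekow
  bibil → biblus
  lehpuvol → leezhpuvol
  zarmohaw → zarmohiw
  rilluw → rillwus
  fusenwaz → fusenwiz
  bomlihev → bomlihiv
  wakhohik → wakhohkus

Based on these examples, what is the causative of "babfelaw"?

babfeliw

rilluw and zarmohaw both end in -w yet inflect differently (rillwus, zarmohiw), so the final letter is not what conditions the rule; the last vowel is.
"babfelaw" has last vowel 'a'. The stems whose last vowel is 'a' (fusenwaz → fusenwiz, zarmohaw → zarmohiw) change the last vowel to 'i'.
The other patterns: stems whose last vowel is 'i' or 'u' delete the last vowel and add -us; stems whose last vowel is 'o' insert -ez- after the first vowel.
So babfelaw → babfeliw.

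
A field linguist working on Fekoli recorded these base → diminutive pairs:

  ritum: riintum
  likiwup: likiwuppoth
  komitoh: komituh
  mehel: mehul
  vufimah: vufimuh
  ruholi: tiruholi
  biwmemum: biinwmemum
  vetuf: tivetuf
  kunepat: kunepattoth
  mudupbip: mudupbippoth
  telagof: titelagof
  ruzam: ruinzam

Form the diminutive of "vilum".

viinlum

"vilum" ends in -m. The stems ending in -m (ritum → riintum, ruzam → ruinzam, biwmemum → biinwmemum) insert -in- after the first vowel.
So vilum → viinlum.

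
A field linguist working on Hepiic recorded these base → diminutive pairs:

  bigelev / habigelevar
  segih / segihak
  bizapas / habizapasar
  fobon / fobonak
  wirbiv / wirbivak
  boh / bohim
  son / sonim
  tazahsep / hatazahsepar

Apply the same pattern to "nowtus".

nowtusak

boh and segih both end in -h yet inflect differently (bohim, segihak), so the final letter is not what conditions the rule; the number of vowels is.
"nowtus" has 2 vowels. The stems with 2 vowels (wirbiv → wirbivak, segih → segihak, fobon → fobonak) add -ak.
The other patterns: stems with 1 vowel add -im; stems with 3 vowels add ha- … -ar around the stem.
So nowtus → nowtusak.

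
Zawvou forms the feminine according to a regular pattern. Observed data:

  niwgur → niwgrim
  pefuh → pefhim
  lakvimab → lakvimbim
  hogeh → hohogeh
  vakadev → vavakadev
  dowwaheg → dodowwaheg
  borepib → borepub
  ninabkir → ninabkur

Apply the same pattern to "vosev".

pefuh and hogeh both end in -h yet inflect differently (pefhim, hohogeh), so the final letter is not what conditions the rule; the last vowel is.
"vosev" has last vowel 'e'. The stems whose last vowel is 'e' (hogeh → hohogeh, vakadev → vavakadev, dowwaheg → dodowwaheg) repeat the first consonant+vowel as a prefix.
So vosev → vovosev.

vovosev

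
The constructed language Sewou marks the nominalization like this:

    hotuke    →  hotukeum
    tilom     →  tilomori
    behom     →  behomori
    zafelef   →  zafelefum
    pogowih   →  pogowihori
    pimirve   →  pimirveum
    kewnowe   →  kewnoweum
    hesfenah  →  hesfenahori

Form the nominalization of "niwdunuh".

hesfenah and hotuke both begin with h- yet inflect differently (hesfenahori, hotukeum), so the first letter is not what conditions the rule; the final letter is.
"niwdunuh" ends in -h. The stems ending in -h (hesfenah → hesfenahori, pogowih → pogowihori) add -ori.
The other pattern: stems ending in -e or -f add -um.
So niwdunuh → niwdunuhori.

niwdunuhori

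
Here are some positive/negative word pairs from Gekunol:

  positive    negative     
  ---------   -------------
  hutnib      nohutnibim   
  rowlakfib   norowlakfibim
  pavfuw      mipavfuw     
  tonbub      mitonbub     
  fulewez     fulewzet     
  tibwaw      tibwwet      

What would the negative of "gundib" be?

nogundibim

hutnib and tonbub both end in -b yet inflect differently (nohutnibim, mitonbub), so the final letter is not what conditions the rule; the last vowel is.
"gundib" has last vowel 'i'. The stems whose last vowel is 'i' (hutnib → nohutnibim, rowlakfib → norowlakfibim) add no- … -im around the stem.
The other patterns: stems whose last vowel is 'u' add the prefix mi-; stems whose last vowel is 'a' or 'e' delete the last vowel and add -et.
So gundib → nogundibim.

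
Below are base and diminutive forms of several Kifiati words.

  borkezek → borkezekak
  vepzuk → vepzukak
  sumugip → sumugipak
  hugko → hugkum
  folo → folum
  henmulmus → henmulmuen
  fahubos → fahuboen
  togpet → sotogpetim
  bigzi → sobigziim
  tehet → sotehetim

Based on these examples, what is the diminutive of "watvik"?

watvikak

vepzuk and henmulmus both have last vowel 'u' yet inflect differently (vepzukak, henmulmuen), so the last vowel is not what conditions the rule; the final letter is.
"watvik" ends in -k. The stems ending in -k (borkezek → borkezekak, vepzuk → vepzukak) add -ak.
The other patterns: stems ending in -o drop the final letter and add -um; stems ending in -s drop the final letter and add -en; stems ending in -i or -t add so- … -im around the stem.
So watvik → watvikak.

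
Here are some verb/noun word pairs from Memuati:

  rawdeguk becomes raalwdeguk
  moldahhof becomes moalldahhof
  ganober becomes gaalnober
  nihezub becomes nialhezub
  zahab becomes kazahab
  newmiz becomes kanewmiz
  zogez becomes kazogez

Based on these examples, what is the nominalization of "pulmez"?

nihezub and zahab both end in -b yet inflect differently (nialhezub, kazahab), so the final letter is not what conditions the rule; the number of vowels is.
"pulmez" has 2 vowels. The stems with 2 vowels (zahab → kazahab, newmiz → kanewmiz, zogez → kazogez) add the prefix ka-.
The other pattern: stems with 3 vowels insert -al- after the first vowel.
So pulmez → kapulmez.

kapulmez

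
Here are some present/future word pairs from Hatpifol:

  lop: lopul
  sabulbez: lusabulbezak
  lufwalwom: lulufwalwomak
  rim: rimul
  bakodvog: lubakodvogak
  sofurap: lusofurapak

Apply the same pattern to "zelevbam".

luzelevbamak

lop and sofurap both end in -p yet inflect differently (lopul, lusofurapak), so the final letter is not what conditions the rule; the number of vowels is.
"zelevbam" has 3 vowels. The stems with 3 vowels (sofurap → lusofurapak, sabulbez → lusabulbezak, lufwalwom → lulufwalwomak) add lu- … -ak around the stem.
The other pattern: stems with 1 vowel add -ul.
So zelevbam → luzelevbamak.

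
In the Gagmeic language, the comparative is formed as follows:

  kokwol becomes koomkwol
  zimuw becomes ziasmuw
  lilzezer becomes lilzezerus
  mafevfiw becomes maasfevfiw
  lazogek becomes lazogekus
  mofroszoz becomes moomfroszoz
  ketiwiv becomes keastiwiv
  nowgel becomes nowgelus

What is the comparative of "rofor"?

"rofor" has last vowel 'o'. The stems whose last vowel is 'o' (kokwol → koomkwol, mofroszoz → moomfroszoz) insert -om- after the first vowel.
The other patterns: stems whose last vowel is 'i' or 'u' insert -as- after the first vowel; stems whose last vowel is 'e' add -us.
So rofor → roomfor.

roomfor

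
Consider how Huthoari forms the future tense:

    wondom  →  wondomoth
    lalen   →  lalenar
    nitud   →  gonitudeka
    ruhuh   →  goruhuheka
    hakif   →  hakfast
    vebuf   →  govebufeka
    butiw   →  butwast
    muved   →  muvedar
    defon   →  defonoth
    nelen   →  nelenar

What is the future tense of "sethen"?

defon and lalen both end in -n yet inflect differently (defonoth, lalenar), so the final letter is not what conditions the rule; the last vowel is.
"sethen" has last vowel 'e'. The stems whose last vowel is 'e' (muved → muvedar, lalen → lalenar, nelen → nelenar) add -ar.
The other patterns: stems whose last vowel is 'o' add -oth; stems whose last vowel is 'i' delete the last vowel and add -ast; stems whose last vowel is 'u' add go- … -eka around the stem.
So sethen → sethenar.

sethenar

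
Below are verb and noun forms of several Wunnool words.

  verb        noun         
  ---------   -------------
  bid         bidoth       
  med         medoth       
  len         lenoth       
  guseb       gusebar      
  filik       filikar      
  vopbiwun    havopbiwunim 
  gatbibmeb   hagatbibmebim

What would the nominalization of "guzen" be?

len and vopbiwun both end in -n yet inflect differently (lenoth, havopbiwunim), so the final letter is not what conditions the rule; the number of vowels is.
"guzen" has 2 vowels. The stems with 2 vowels (guseb → gusebar, filik → filikar) add -ar.
The other patterns: stems with 1 vowel add -oth; stems with 3 vowels add ha- … -im around the stem.
So guzen → guzenar.

guzenar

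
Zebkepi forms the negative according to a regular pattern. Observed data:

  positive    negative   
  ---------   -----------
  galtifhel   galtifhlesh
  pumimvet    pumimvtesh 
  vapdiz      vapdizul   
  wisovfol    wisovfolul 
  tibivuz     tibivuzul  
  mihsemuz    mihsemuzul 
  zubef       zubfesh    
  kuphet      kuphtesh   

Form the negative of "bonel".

galtifhel and wisovfol both end in -l yet inflect differently (galtifhlesh, wisovfolul), so the final letter is not what conditions the rule; the last vowel is.
"bonel" has last vowel 'e'. The stems whose last vowel is 'e' (pumimvet → pumimvtesh, galtifhel → galtifhlesh, zubef → zubfesh) delete the last vowel and add -esh.
So bonel → bonlesh.

bonlesh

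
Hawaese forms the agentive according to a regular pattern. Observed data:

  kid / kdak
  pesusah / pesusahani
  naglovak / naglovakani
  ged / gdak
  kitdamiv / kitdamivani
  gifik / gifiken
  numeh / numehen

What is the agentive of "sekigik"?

sekigikani

numeh and pesusah both end in -h yet inflect differently (numehen, pesusahani), so the final letter is not what conditions the rule; the number of vowels is.
"sekigik" has 3 vowels. The stems with 3 vowels (pesusah → pesusahani, kitdamiv → kitdamivani, naglovak → naglovakani) add -ani.
The other patterns: stems with 1 vowel delete the last vowel and add -ak; stems with 2 vowels add -en.
So sekigik → sekigikani.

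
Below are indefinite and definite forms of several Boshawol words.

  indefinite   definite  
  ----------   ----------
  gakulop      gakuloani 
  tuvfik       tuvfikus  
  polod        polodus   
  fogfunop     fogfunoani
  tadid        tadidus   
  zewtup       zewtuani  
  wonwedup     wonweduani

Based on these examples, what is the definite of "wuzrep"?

"wuzrep" ends in -p. The stems ending in -p (fogfunop → fogfunoani, zewtup → zewtuani, wonwedup → wonweduani) drop the final letter and add -ani.
So wuzrep → wuzreani.

wuzreani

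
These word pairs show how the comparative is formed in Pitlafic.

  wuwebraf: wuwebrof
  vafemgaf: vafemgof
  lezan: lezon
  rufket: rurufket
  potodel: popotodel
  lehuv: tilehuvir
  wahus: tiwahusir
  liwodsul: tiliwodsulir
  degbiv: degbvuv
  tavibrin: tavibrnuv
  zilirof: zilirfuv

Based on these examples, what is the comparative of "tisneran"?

potodel and liwodsul both end in -l yet inflect differently (popotodel, tiliwodsulir), so the final letter is not what conditions the rule; the last vowel is.
"tisneran" has last vowel 'a'. The stems whose last vowel is 'a' (wuwebraf → wuwebrof, vafemgaf → vafemgof, lezan → lezon) change the last vowel to 'o'.
The other patterns: stems whose last vowel is 'e' repeat the first consonant+vowel as a prefix; stems whose last vowel is 'u' add ti- … -ir around the stem; stems whose last vowel is 'i' or 'o' delete the last vowel and add -uv.
So tisneran → tisneron.

tisneron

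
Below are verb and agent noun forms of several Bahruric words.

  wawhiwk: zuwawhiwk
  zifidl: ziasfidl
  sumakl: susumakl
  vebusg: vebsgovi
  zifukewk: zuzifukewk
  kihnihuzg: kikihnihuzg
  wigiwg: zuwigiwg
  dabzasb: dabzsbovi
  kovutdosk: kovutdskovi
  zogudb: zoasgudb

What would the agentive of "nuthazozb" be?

nunuthazozb

vebusg and wigiwg both end in -g yet inflect differently (vebsgovi, zuwigiwg), so the final letter is not what conditions the rule; the second-to-last letter is.
"nuthazozb" has second-to-last letter 'z'. The one such stem in the data (kihnihuzg → kikihnihuzg) repeats the first consonant+vowel as a prefix (as does sumakl), so the same rule applies.
The other patterns: stems whose second-to-last letter is 's' delete the last vowel and add -ovi; stems whose second-to-last letter is 'w' add the prefix zu-; stems whose second-to-last letter is 'd' insert -as- after the first vowel.
So nuthazozb → nunuthazozb.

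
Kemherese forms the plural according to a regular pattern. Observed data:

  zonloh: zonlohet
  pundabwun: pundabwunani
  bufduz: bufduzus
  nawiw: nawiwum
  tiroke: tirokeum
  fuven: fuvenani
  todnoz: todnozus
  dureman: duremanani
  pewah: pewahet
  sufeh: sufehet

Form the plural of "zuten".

todnoz and zonloh both have last vowel 'o' yet inflect differently (todnozus, zonlohet), so the last vowel is not what conditions the rule; the final letter is.
"zuten" ends in -n. The stems ending in -n (fuven → fuvenani, pundabwun → pundabwunani, dureman → duremanani) add -ani.
So zuten → zutenani.

zutenani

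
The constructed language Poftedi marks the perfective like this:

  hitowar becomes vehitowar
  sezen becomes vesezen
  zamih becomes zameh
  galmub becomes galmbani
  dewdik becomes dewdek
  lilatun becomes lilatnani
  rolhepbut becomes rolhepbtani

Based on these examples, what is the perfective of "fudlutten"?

lilatun and sezen both end in -n yet inflect differently (lilatnani, vesezen), so the final letter is not what conditions the rule; the last vowel is.
"fudlutten" has last vowel 'e'. The one such stem in the data (sezen → vesezen) adds the prefix ve-, so the same rule applies.
So fudlutten → vefudlutten.

vefudlutten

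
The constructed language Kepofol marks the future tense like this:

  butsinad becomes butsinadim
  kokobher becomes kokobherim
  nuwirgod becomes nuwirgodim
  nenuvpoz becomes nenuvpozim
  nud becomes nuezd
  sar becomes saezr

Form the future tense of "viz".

"viz" has 1 vowel. The stems with 1 vowel (nud → nuezd, sar → saezr) insert -ez- after the first vowel.
The other pattern: stems with 3 vowels add -im.
So viz → viezz.

viezz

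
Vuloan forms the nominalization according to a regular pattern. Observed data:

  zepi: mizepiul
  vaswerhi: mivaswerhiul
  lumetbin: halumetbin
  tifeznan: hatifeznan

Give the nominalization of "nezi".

mineziul

"nezi" ends in a vowel. The stems ending in a vowel (zepi → mizepiul, vaswerhi → mivaswerhiul) add mi- … -ul around the stem.
The other pattern: stems ending in a consonant add the prefix ha-.
So nezi → mineziul.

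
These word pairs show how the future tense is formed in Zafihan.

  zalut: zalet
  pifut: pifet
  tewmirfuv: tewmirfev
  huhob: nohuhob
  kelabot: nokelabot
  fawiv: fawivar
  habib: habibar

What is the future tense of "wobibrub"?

wobibreb

"wobibrub" has last vowel 'u'. The stems whose last vowel is 'u' (zalut → zalet, pifut → pifet, tewmirfuv → tewmirfev) change the last vowel to 'e'.
The other patterns: stems whose last vowel is 'o' add the prefix no-; stems whose last vowel is 'i' add -ar.
So wobibrub → wobibreb.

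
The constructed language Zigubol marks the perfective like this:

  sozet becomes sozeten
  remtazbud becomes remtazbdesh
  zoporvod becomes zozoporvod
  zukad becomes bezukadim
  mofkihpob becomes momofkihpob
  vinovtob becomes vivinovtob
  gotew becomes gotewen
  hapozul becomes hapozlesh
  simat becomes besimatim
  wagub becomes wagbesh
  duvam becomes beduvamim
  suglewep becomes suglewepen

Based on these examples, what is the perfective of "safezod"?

sasafezod

sozet and simat both end in -t yet inflect differently (sozeten, besimatim), so the final letter is not what conditions the rule; the last vowel is.
"safezod" has last vowel 'o'. The stems whose last vowel is 'o' (zoporvod → zozoporvod, vinovtob → vivinovtob, mofkihpob → momofkihpob) repeat the first consonant+vowel as a prefix.
So safezod → sasafezod.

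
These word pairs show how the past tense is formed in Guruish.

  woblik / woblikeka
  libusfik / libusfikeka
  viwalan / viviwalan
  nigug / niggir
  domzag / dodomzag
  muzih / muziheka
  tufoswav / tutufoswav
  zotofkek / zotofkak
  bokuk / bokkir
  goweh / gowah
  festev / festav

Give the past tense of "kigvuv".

nigug and domzag both end in -g yet inflect differently (niggir, dodomzag), so the final letter is not what conditions the rule; the last vowel is.
"kigvuv" has last vowel 'u'. The stems whose last vowel is 'u' (nigug → niggir, bokuk → bokkir) delete the last vowel and add -ir.
So kigvuv → kigvvir.

kigvvir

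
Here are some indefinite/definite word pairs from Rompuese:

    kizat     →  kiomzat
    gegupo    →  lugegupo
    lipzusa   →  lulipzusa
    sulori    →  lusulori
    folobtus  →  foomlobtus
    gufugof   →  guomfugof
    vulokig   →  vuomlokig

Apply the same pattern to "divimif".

"divimif" ends in a consonant. The stems ending in a consonant (gufugof → guomfugof, folobtus → foomlobtus, kizat → kiomzat) insert -om- after the first vowel.
The other pattern: stems ending in a vowel add the prefix lu-.
So divimif → diomvimif.

diomvimif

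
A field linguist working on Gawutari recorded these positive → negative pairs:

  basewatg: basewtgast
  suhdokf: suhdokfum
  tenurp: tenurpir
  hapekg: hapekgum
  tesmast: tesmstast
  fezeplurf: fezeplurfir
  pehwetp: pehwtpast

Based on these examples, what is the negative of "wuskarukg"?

wuskarukgum

"wuskarukg" has second-to-last letter 'k'. The stems whose second-to-last letter is 'k' (suhdokf → suhdokfum, hapekg → hapekgum) add -um.
The other patterns: stems whose second-to-last letter is 'r' add -ir; stems whose second-to-last letter is 's' or 't' delete the last vowel and add -ast.
So wuskarukg → wuskarukgum.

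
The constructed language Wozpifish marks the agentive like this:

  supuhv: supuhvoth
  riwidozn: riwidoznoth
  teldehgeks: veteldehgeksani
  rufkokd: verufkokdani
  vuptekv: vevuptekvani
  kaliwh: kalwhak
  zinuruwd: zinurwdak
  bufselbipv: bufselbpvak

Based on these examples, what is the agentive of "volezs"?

volezsoth

"volezs" has second-to-last letter 'z'. The one such stem in the data (riwidozn → riwidoznoth) adds -oth, so the same rule applies.
The other patterns: stems whose second-to-last letter is 'k' add ve- … -ani around the stem; stems whose second-to-last letter is 'p' or 'w' delete the last vowel and add -ak.
So volezs → volezsoth.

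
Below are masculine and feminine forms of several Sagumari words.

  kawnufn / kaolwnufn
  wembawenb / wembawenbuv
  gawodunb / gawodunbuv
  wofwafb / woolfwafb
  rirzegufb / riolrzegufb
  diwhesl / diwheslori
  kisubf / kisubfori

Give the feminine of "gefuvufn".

wofwafb and wembawenb both end in -b yet inflect differently (woolfwafb, wembawenbuv), so the final letter is not what conditions the rule; the second-to-last letter is.
"gefuvufn" has second-to-last letter 'f'. The stems whose second-to-last letter is 'f' (wofwafb → woolfwafb, rirzegufb → riolrzegufb, kawnufn → kaolwnufn) insert -ol- after the first vowel.
The other patterns: stems whose second-to-last letter is 'n' add -uv; stems whose second-to-last letter is 'b' or 's' add -ori.
So gefuvufn → geolfuvufn.

geolfuvufn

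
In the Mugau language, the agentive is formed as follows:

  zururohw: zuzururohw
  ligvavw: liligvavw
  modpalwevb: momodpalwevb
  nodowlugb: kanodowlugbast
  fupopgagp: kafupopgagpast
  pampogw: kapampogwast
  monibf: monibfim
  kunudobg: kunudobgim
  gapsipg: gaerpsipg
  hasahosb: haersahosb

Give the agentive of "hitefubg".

hitefubgim

modpalwevb and nodowlugb both end in -b yet inflect differently (momodpalwevb, kanodowlugbast), so the final letter is not what conditions the rule; the second-to-last letter is.
"hitefubg" has second-to-last letter 'b'. The stems whose second-to-last letter is 'b' (monibf → monibfim, kunudobg → kunudobgim) add -im.
So hitefubg → hitefubgim.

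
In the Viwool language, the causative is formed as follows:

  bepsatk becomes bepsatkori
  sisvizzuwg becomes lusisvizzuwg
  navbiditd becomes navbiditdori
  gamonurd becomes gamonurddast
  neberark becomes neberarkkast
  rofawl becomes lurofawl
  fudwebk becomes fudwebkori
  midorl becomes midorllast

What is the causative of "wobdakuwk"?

luwobdakuwk

rofawl and midorl both end in -l yet inflect differently (lurofawl, midorllast), so the final letter is not what conditions the rule; the second-to-last letter is.
"wobdakuwk" has second-to-last letter 'w'. The stems whose second-to-last letter is 'w' (rofawl → lurofawl, sisvizzuwg → lusisvizzuwg) add the prefix lu-.
The other patterns: stems whose second-to-last letter is 'r' double the final consonant and add -ast; stems whose second-to-last letter is 'b' or 't' add -ori.
So wobdakuwk → luwobdakuwk.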